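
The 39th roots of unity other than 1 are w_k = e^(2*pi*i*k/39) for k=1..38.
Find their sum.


With w = e^(2*pi*i/39), all 39 of the 39th roots of unity w^0 = 1, w, ..., w^(38) sum to 0: 1 + w + ... + w^(38) = (1 - w^39)/(1 - w) = 0 since w^39 = 1, w ≠ 1.
Removing the root 1: w + w^2 + ... + w^(38) = 0 - 1 = -1

Sum = -1


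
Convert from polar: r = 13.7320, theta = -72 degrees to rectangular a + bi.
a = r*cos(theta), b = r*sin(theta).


a = 13.7320*cos(-72°) = 13.7320*0.309017 = 4.2434
b = 13.7320*sin(-72°) = 13.7320*(-0.951057) = -13.0599

4.2434 - 13.0599i


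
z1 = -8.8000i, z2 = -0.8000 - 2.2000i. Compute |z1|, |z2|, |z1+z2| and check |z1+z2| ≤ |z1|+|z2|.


|z1| = sqrt(0^2 + (-8.8)^2) = sqrt(77.44) = 8.8000
|z2| = sqrt((-0.8)^2 + (-2.2)^2) = sqrt(5.48) = 2.3409
z1+z2 = -0.8000 - 11.0000i
|z1+z2| = sqrt(121.64) = 11.0291
|z1|+|z2| = 8.8000 + 2.3409 = 11.1409

|z1+z2| = 11.0291 ≤ |z1|+|z2| = 11.1409 (verified)


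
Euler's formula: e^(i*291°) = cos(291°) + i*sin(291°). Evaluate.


cos(291°) = 0.3584
sin(291°) = -0.9336

e^(i*291°) = 0.3584 - 0.9336i


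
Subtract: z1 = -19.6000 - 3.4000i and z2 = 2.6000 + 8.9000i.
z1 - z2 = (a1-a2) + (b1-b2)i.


Real: -19.6 - 2.6 = -22.2
Imag: -3.4 - 8.9 = -12.3

-22.2000 - 12.3000i


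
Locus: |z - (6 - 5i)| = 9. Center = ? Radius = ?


|z - z0| = r is a circle with center z0 and radius r.
Center = (6, -5), radius = 9

Circle with center (6, -5) and radius 9


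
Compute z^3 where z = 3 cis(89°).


r^3 = 3^3 = 27
n*theta = 3*89° = 267° = 267° (mod 360)
a = 27*cos(267°) = -1.4131
b = 27*sin(267°) = -26.9630

27 cis(267°) = -1.4131 - 26.9630i


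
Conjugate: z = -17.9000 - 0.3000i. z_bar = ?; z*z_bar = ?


z_bar = -17.9000 + 0.3000i
z*z_bar = (-17.9)^2 + (-0.3)^2 = 320.41 + 0.09 = 320.5

z_bar = -17.9000 + 0.3000i, z*z_bar = 320.5


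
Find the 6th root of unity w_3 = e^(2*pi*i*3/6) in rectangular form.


Angle = 360*3/6 = 180°
a = cos(180°) = -1.0000
b = sin(180°) = 0

-1.0000 + 0i


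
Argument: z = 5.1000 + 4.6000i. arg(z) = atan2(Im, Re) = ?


Re = 5.1, Im = 4.6
arg = atan2(4.6, 5.1) = 42.0492 degrees

arg(z) = 42.0492 degrees


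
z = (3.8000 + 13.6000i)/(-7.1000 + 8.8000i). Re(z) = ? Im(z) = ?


Multiply by conjugate: (3.8000 + 13.6000i)(-7.1000 - 8.8000i) / ((-7.1)^2 + 8.8^2)
Numerator real = 3.8*(-7.1) + 13.6*8.8 = 92.7
Numerator imag = 13.6*(-7.1) - 3.8*8.8 = -130
Denominator = 127.85
Re(z) = 92.7/127.85 = 0.7251
Im(z) = -130/127.85 = -1.0168

Re(z) = 0.7251, Im(z) = -1.0168


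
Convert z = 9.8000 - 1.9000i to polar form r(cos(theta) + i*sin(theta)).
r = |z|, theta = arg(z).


r = sqrt(96.04+3.61) = sqrt(99.65) = 9.9825
theta = atan2(-1.9, 9.8) = -10.9722 degrees

r = 9.9825, theta = -10.9722 degrees


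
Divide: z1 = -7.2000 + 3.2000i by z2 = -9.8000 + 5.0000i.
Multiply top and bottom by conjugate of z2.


Conjugate of z2 = -9.8000 - 5.0000i
Numerator: (-7.2000 + 3.2000i)(-9.8000 - 5.0000i) = 86.5600 + 4.6400i
Denominator: (-9.8)^2 + 5^2 = 121.04
Result = (86.5600 + 4.6400i)/121.04

0.7151 + 0.0383i


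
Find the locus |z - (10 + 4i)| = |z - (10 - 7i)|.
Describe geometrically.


Equal distances means the locus is the perpendicular bisector of z1 and z2.
Midpoint = ((10+10)/2, (4+(-7))/2) = (10.0000, -1.5000)

Perpendicular bisector through (10.0000, -1.5000)


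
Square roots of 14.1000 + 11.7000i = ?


|z| = sqrt(198.81+136.89) = 18.3221
sqrt((|z|+a)/2) = sqrt((18.3221+14.1)/2) = sqrt(16.2111) = 4.0263
sqrt((|z|-a)/2) = sqrt((18.3221-14.1)/2) = sqrt(2.1111) = 1.4529

±(4.0263 + 1.4529i) i.e. 4.0263 + 1.4529i and -4.0263 - 1.4529i


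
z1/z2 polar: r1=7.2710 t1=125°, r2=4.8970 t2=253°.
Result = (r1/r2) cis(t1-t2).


r = 7.2710 / 4.8970 = 1.4848
theta = 125° - 253° = -128° = 232° (mod 360)

1.4848 cis(232°)


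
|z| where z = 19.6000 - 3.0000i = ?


|z| = sqrt(19.6^2 + (-3)^2) = sqrt(384.16 + 9) = sqrt(393.16) = 19.8283

|z| = 19.8283


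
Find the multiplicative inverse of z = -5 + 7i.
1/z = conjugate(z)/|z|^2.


|z|^2 = 25+49 = 74
1/z = (-5 - 7i)/74

1/z = -0.0676 - 0.0946i


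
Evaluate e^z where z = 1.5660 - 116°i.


e^1.5660 = 4.78746
cos(-116°) = -0.43837
sin(-116°) = -0.89879
Real = 4.78746*(-0.43837) = -2.0987
Imag = 4.78746*(-0.89879) = -4.3029

-2.0987 - 4.3029i


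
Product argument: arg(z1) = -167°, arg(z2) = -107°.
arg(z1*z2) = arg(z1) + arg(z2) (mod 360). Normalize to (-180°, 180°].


arg(z1*z2) = -167° - 107° = -274°
Normalized to (-180°, 180°]: 86°

86°


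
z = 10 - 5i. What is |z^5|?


|z| = sqrt(100+25) = sqrt(125) = 11.1803
|z^5| = |z|^5 = (sqrt(125))^5 = 125^2 * sqrt(125) = 15625*sqrt(125)

|z^5| = 15625*sqrt(125) ≈ 174692.8107


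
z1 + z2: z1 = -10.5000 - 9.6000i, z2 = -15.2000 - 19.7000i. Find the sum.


Real: -10.5 - 15.2 = -25.7
Imag: -9.6 - 19.7 = -29.3

-25.7000 - 29.3000i


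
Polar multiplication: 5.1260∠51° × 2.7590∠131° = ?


r = 5.1260 * 2.7590 = 14.1426
theta = 51° + 131° = 182° = 182° (mod 360)

14.1426 cis(182°)


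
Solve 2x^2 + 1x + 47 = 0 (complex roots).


disc = 1^2 - 4*2*47 = 1 - 376 = -375
sqrt(|disc|) = sqrt(375) = 19.3649
Real part = -1/(2*2) = -0.2500
Imag part = 19.3649/(2*2) = 4.8412

-0.2500 ± 4.8412i


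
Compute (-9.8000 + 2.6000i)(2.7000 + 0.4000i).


Real = -9.8*2.7 - 2.6*0.4 = -26.46 - 1.04 = -27.5
Imag = -9.8*0.4 + 2.7*2.6 = -3.92 + 7.02 = 3.1

-27.5000 + 3.1000i


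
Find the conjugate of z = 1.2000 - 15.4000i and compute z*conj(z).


z_bar = 1.2000 + 15.4000i
z*z_bar = 1.2^2 + (-15.4)^2 = 1.44 + 237.16 = 238.6

z_bar = 1.2000 + 15.4000i, z*z_bar = 238.6


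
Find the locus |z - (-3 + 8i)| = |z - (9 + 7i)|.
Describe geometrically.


Equal distances means the locus is the perpendicular bisector of z1 and z2.
Midpoint = ((-3+9)/2, (8+7)/2) = (3.0000, 7.5000)

Perpendicular bisector through (3.0000, 7.5000)


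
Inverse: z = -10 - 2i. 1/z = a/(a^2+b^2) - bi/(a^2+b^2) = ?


|z|^2 = 100+4 = 104
1/z = (-10 + 2i)/104

1/z = -0.0962 + 0.0192i


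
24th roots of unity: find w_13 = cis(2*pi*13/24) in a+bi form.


Angle = 360*13/24 = 195°
a = cos(195°) = -0.9659
b = sin(195°) = -0.2588

-0.9659 - 0.2588i


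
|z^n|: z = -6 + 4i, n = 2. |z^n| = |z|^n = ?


|z| = sqrt(36+16) = sqrt(52) = 7.2111
|z^2| = |z|^2 = (sqrt(52))^2 = 52

|z^2| = 52


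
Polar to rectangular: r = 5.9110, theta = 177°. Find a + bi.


a = 5.9110*cos(177°) = 5.9110*(-0.99863) = -5.9029
b = 5.9110*sin(177°) = 5.9110*0.05234 = 0.3094

-5.9029 + 0.3094i


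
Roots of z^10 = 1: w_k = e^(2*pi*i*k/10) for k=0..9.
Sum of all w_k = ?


The sum of all 10th roots of unity is 0.
Geometric series: (1 - w^10)/(1 - w) = (1-1)/(1-w) = 0 since w^10 = 1, w ≠ 1.
Alternatively: coefficient of z^9 in z^10 - 1 is 0.

0


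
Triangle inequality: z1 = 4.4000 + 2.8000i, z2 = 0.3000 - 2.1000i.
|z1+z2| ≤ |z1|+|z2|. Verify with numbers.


|z1| = sqrt(4.4^2 + 2.8^2) = sqrt(27.2) = 5.2154
|z2| = sqrt(0.3^2 + (-2.1)^2) = sqrt(4.5) = 2.1213
z1+z2 = 4.7000 + 0.7000i
|z1+z2| = sqrt(22.58) = 4.7518
|z1|+|z2| = 5.2154 + 2.1213 = 7.3367

|z1+z2| = 4.7518 ≤ |z1|+|z2| = 7.3367 (verified)


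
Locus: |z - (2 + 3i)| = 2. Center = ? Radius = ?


|z - z0| = r is a circle with center z0 and radius r.
Center = (2, 3), radius = 2

Circle with center (2, 3) and radius 2


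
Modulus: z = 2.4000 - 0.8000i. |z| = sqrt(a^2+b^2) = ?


|z| = sqrt(2.4^2 + (-0.8)^2) = sqrt(5.76 + 0.64) = sqrt(6.4) = 2.5298

|z| = 2.5298


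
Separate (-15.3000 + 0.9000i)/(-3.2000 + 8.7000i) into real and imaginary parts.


Multiply by conjugate: (-15.3000 + 0.9000i)(-3.2000 - 8.7000i) / ((-3.2)^2 + 8.7^2)
Numerator real = -15.3*(-3.2) + 0.9*8.7 = 56.79
Numerator imag = 0.9*(-3.2) - (-15.3)*8.7 = 130.23
Denominator = 85.93
Re(z) = 56.79/85.93 = 0.6609
Im(z) = 130.23/85.93 = 1.5155

Re(z) = 0.6609, Im(z) = 1.5155


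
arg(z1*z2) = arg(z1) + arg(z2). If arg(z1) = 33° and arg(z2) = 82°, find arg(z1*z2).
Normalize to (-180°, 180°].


arg(z1*z2) = 33° + 82° = 115°
Normalized to (-180°, 180°]: 115°

115°


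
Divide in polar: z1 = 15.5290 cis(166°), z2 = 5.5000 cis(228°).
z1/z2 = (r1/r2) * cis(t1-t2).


r = 15.5290 / 5.5000 = 2.8235
theta = 166° - 228° = -62° = 298° (mod 360)

2.8235 cis(298°)


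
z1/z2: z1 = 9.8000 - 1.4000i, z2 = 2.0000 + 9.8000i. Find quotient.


Conjugate of z2 = 2.0000 - 9.8000i
Numerator: (9.8000 - 1.4000i)(2.0000 - 9.8000i) = 5.8800 - 98.8400i
Denominator: 2^2 + 9.8^2 = 100.04
Result = (5.8800 - 98.8400i)/100.04

0.0588 - 0.9880i


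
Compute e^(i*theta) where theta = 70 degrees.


cos(70°) = 0.3420
sin(70°) = 0.9397

e^(i*70°) = 0.3420 + 0.9397i


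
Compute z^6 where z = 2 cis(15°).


r^6 = 2^6 = 64
n*theta = 6*15° = 90° = 90° (mod 360)
a = 64*cos(90°) = 0
b = 64*sin(90°) = 64.0000

64 cis(90°) = 0 + 64.0000i


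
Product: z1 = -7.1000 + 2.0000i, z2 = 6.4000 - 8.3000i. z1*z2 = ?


Real = -7.1*6.4 - 2*(-8.3) = -45.44 - (-16.6) = -28.84
Imag = -7.1*(-8.3) + 6.4*2 = 58.93 + 12.8 = 71.73

-28.8400 + 71.7300i


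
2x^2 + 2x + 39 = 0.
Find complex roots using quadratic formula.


disc = 2^2 - 4*2*39 = 4 - 312 = -308
sqrt(|disc|) = sqrt(308) = 17.5499
Real part = -2/(2*2) = -0.5000
Imag part = 17.5499/(2*2) = 4.3875

-0.5000 ± 4.3875i


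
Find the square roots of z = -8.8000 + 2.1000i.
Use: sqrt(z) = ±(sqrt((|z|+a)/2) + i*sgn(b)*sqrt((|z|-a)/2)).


|z| = sqrt(77.44+4.41) = 9.0471
sqrt((|z|+a)/2) = sqrt((9.0471+(-8.8))/2) = sqrt(0.1235) = 0.3515
sqrt((|z|-a)/2) = sqrt((9.0471-(-8.8))/2) = sqrt(8.9235) = 2.9872

±(0.3515 + 2.9872i) i.e. 0.3515 + 2.9872i and -0.3515 - 2.9872i


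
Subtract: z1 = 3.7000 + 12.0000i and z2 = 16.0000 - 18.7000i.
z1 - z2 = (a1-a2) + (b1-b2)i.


Real: 3.7 - 16 = -12.3
Imag: 12 + 18.7 = 30.7

-12.3000 + 30.7000i


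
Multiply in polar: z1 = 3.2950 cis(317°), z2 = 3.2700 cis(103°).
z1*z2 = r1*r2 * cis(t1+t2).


r = 3.2950 * 3.2700 = 10.7746
theta = 317° + 103° = 420° = 60° (mod 360)

10.7746 cis(60°)


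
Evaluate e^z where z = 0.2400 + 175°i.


e^0.2400 = 1.2712
cos(175°) = -0.9962
sin(175°) = 0.0872
Real = 1.2712*(-0.9962) = -1.2664
Imag = 1.2712*0.0872 = 0.1108

-1.2664 + 0.1108i


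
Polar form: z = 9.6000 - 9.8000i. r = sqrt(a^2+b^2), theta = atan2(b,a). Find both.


r = sqrt(92.16+96.04) = sqrt(188.2) = 13.7186
theta = atan2(-9.8, 9.6) = -45.5907 degrees

r = 13.7186, theta = -45.5907 degrees


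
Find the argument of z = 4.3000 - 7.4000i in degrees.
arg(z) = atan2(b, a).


Re = 4.3, Im = -7.4
arg = atan2(-7.4, 4.3) = -59.8399 degrees

arg(z) = -59.8399 degrees


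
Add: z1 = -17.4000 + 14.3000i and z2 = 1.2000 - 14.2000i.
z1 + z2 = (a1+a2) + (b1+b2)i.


Real: -17.4 + 1.2 = -16.2
Imag: 14.3 - 14.2 = 0.1

-16.2000 + 0.1000i


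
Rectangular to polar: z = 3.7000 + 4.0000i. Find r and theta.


r = sqrt(13.69+16) = sqrt(29.69) = 5.4489
theta = atan2(4, 3.7) = 47.2312 degrees

r = 5.4489, theta = 47.2312 degrees


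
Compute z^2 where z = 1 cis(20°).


r^2 = 1^2 = 1
n*theta = 2*20° = 40° = 40° (mod 360)
a = 1*cos(40°) = 0.7660
b = 1*sin(40°) = 0.6428

1 cis(40°) = 0.7660 + 0.6428i


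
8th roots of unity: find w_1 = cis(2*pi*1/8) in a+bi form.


Angle = 360*1/8 = 45°
a = cos(45°) = 0.7071
b = sin(45°) = 0.7071

0.7071 + 0.7071i


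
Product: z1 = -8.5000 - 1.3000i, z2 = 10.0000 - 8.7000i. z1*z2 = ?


Real = -8.5*10 - (-1.3)*(-8.7) = -85 - 11.31 = -96.31
Imag = -8.5*(-8.7) + 10*(-1.3) = 73.95 - (13) = 60.95

-96.3100 + 60.9500i


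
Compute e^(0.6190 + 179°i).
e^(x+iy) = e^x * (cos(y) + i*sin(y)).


e^0.6190 = 1.8571
cos(179°) = -0.99985
sin(179°) = 0.01745
Real = 1.8571*(-0.99985) = -1.8568
Imag = 1.8571*0.01745 = 0.0324

-1.8568 + 0.0324i


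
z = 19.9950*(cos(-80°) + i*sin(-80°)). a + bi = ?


a = 19.9950*cos(-80°) = 19.9950*0.17365 = 3.4721
b = 19.9950*sin(-80°) = 19.9950*(-0.984808) = -19.6912

3.4721 - 19.6912i


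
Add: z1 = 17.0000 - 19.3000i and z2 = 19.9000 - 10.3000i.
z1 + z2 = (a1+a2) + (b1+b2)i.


Real: 17 + 19.9 = 36.9
Imag: -19.3 - 10.3 = -29.6

36.9000 - 29.6000i


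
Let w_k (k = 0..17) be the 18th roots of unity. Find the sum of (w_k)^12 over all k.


The roots are w_k = w^k with w = e^(2*pi*i/18), and (w^k)^12 = (w^12)^k.
So S = 1 + u + u^2 + ... + u^(17) with u = w^12.
12 = 0*18 + 12, so 12 is not a multiple of 18: u = w^12 ≠ 1 (w is a primitive 18th root), while u^18 = (w^18)^12 = 1.
Geometric series: S = (1 - u^18)/(1 - u) = (1 - 1)/(1 - u) = 0

S = 0


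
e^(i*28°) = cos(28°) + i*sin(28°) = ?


cos(28°) = 0.8829
sin(28°) = 0.4695

e^(i*28°) = 0.8829 + 0.4695i


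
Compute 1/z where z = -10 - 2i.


|z|^2 = 100+4 = 104
1/z = (-10 + 2i)/104

1/z = -0.0962 + 0.0192i


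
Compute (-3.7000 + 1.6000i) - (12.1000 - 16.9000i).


Real: -3.7 - 12.1 = -15.8
Imag: 1.6 + 16.9 = 18.5

-15.8000 + 18.5000i


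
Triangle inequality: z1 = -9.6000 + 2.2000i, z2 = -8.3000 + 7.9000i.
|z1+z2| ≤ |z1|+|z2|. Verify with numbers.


|z1| = sqrt((-9.6)^2 + 2.2^2) = sqrt(97) = 9.8489
|z2| = sqrt((-8.3)^2 + 7.9^2) = sqrt(131.3) = 11.4586
z1+z2 = -17.9000 + 10.1000i
|z1+z2| = sqrt(422.42) = 20.5529
|z1|+|z2| = 9.8489 + 11.4586 = 21.3075

|z1+z2| = 20.5529 ≤ |z1|+|z2| = 21.3075 (verified)


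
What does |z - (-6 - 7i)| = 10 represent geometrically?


|z - z0| = r is a circle with center z0 and radius r.
Center = (-6, -7), radius = 10

Circle with center (-6, -7) and radius 10


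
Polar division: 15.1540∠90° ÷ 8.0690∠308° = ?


r = 15.1540 / 8.0690 = 1.8781
theta = 90° - 308° = -218° = 142° (mod 360)

1.8781 cis(142°)


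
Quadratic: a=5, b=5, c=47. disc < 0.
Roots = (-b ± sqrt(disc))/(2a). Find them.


disc = 5^2 - 4*5*47 = 25 - 940 = -915
sqrt(|disc|) = sqrt(915) = 30.2490
Real part = -5/(2*5) = -0.5000
Imag part = 30.2490/(2*5) = 3.0249

-0.5000 ± 3.0249i


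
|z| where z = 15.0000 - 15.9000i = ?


|z| = sqrt(15^2 + (-15.9)^2) = sqrt(225 + 252.81) = sqrt(477.81) = 21.8589

|z| = 21.8589


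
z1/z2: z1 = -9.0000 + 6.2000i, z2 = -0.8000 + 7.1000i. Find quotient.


Conjugate of z2 = -0.8000 - 7.1000i
Numerator: (-9.0000 + 6.2000i)(-0.8000 - 7.1000i) = 51.2200 + 58.9400i
Denominator: (-0.8)^2 + 7.1^2 = 51.05
Result = (51.2200 + 58.9400i)/51.05

1.0033 + 1.1546i


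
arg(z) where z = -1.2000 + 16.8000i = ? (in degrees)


Re = -1.2, Im = 16.8
arg = atan2(16.8, -1.2) = 94.0856 degrees

arg(z) = 94.0856 degrees


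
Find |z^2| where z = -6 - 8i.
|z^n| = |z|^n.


|z| = sqrt(36+64) = sqrt(100) = 10
|z^2| = |z|^2 = 10^2 = 100

|z^2| = 100


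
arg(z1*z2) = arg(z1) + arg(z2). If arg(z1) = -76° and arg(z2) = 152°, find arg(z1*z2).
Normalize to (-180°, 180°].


arg(z1*z2) = -76° + 152° = 76°
Normalized to (-180°, 180°]: 76°

76°


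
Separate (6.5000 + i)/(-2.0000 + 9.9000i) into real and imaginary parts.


Multiply by conjugate: (6.5000 + i)(-2.0000 - 9.9000i) / ((-2)^2 + 9.9^2)
Numerator real = 6.5*(-2) + 1*9.9 = -3.1
Numerator imag = 1*(-2) - 6.5*9.9 = -66.35
Denominator = 102.01
Re(z) = -3.1/102.01 = -0.0304
Im(z) = -66.35/102.01 = -0.6504

Re(z) = -0.0304, Im(z) = -0.6504


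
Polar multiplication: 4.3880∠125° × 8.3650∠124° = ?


r = 4.3880 * 8.3650 = 36.7056
theta = 125° + 124° = 249° = 249° (mod 360)

36.7056 cis(249°)


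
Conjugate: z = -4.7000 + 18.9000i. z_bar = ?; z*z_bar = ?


z_bar = -4.7000 - 18.9000i
z*z_bar = (-4.7)^2 + 18.9^2 = 22.09 + 357.21 = 379.3

z_bar = -4.7000 - 18.9000i, z*z_bar = 379.3


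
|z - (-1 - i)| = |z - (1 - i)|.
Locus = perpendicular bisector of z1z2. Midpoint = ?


Equal distances means the locus is the perpendicular bisector of z1 and z2.
Midpoint = ((-1+1)/2, (-1+(-1))/2) = (0, -1.0000)

Perpendicular bisector through (0, -1.0000)


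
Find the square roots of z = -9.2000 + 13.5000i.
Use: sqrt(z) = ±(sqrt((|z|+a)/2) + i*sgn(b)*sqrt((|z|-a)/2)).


|z| = sqrt(84.64+182.25) = 16.3368
sqrt((|z|+a)/2) = sqrt((16.3368+(-9.2))/2) = sqrt(3.5684) = 1.8890
sqrt((|z|-a)/2) = sqrt((16.3368-(-9.2))/2) = sqrt(12.7684) = 3.5733

±(1.8890 + 3.5733i) i.e. 1.8890 + 3.5733i and -1.8890 - 3.5733i


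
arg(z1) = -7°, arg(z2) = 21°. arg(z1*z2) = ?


arg(z1*z2) = -7° + 21° = 14°
Normalized to (-180°, 180°]: 14°

14°


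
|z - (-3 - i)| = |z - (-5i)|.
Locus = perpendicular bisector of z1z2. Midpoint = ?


Equal distances means the locus is the perpendicular bisector of z1 and z2.
Midpoint = ((-3+0)/2, (-1+(-5))/2) = (-1.5000, -3.0000)

Perpendicular bisector through (-1.5000, -3.0000)


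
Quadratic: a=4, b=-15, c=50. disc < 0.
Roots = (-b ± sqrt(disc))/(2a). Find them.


disc = (-15)^2 - 4*4*50 = 225 - 800 = -575
sqrt(|disc|) = sqrt(575) = 23.9792
Real part = 15/(2*4) = 1.8750
Imag part = 23.9792/(2*4) = 2.9974

1.8750 ± 2.9974i


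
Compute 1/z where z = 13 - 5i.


|z|^2 = 169+25 = 194
1/z = (13 + 5i)/194

1/z = 0.0670 + 0.0258i


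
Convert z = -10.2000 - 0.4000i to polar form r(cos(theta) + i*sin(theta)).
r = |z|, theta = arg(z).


r = sqrt(104.04+0.16) = sqrt(104.2) = 10.2078
theta = atan2(-0.4, -10.2) = -177.7543 degrees

r = 10.2078, theta = -177.7543 degrees


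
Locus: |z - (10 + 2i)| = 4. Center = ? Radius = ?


|z - z0| = r is a circle with center z0 and radius r.
Center = (10, 2), radius = 4

Circle with center (10, 2) and radius 4


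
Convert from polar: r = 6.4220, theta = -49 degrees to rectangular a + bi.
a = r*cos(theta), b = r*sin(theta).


a = 6.4220*cos(-49°) = 6.4220*0.65606 = 4.2132
b = 6.4220*sin(-49°) = 6.4220*(-0.7547) = -4.8467

4.2132 - 4.8467i


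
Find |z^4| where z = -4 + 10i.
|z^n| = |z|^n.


|z| = sqrt(16+100) = sqrt(116) = 10.7703
|z^4| = |z|^4 = (sqrt(116))^4 = 116^2 = 13456

|z^4| = 13456


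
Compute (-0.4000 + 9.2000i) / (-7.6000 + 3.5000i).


Conjugate of z2 = -7.6000 - 3.5000i
Numerator: (-0.4000 + 9.2000i)(-7.6000 - 3.5000i) = 35.2400 - 68.5200i
Denominator: (-7.6)^2 + 3.5^2 = 70.01
Result = (35.2400 - 68.5200i)/70.01

0.5034 - 0.9787i


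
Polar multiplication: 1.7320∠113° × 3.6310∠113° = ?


r = 1.7320 * 3.6310 = 6.2889
theta = 113° + 113° = 226° = 226° (mod 360)

6.2889 cis(226°)


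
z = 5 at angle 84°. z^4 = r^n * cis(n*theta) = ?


r^4 = 5^4 = 625
n*theta = 4*84° = 336° = 336° (mod 360)
a = 625*cos(336°) = 570.9659
b = 625*sin(336°) = -254.2104

625 cis(336°) = 570.9659 - 254.2104i


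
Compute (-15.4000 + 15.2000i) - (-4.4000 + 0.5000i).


Real: -15.4 + 4.4 = -11
Imag: 15.2 - 0.5 = 14.7

-11.0000 + 14.7000i


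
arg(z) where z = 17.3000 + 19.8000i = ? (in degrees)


Re = 17.3, Im = 19.8
arg = atan2(19.8, 17.3) = 48.8551 degrees

arg(z) = 48.8551 degrees


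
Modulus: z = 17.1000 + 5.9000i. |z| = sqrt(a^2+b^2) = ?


|z| = sqrt(17.1^2 + 5.9^2) = sqrt(292.41 + 34.81) = sqrt(327.22) = 18.0892

|z| = 18.0892


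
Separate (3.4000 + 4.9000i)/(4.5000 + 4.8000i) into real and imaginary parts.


Multiply by conjugate: (3.4000 + 4.9000i)(4.5000 - 4.8000i) / (4.5^2 + 4.8^2)
Numerator real = 3.4*4.5 + 4.9*4.8 = 38.82
Numerator imag = 4.9*4.5 - 3.4*4.8 = 5.73
Denominator = 43.29
Re(z) = 38.82/43.29 = 0.8967
Im(z) = 5.73/43.29 = 0.1324

Re(z) = 0.8967, Im(z) = 0.1324


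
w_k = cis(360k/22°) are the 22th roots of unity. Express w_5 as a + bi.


Angle = 360*5/22 = 81.8182°
a = cos(81.8182°) = 0.1423
b = sin(81.8182°) = 0.9898

0.1423 + 0.9898i


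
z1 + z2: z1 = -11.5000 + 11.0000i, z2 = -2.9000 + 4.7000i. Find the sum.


Real: -11.5 - 2.9 = -14.4
Imag: 11 + 4.7 = 15.7

-14.4000 + 15.7000i


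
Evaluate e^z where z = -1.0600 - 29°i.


e^-1.0600 = 0.3465
cos(-29°) = 0.8746
sin(-29°) = -0.4848
Real = 0.3465*0.8746 = 0.3030
Imag = 0.3465*(-0.4848) = -0.1680

0.3030 - 0.1680i


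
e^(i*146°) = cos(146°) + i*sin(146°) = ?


cos(146°) = -0.8290
sin(146°) = 0.5592

e^(i*146°) = -0.8290 + 0.5592i


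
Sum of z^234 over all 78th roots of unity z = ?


The roots are w_k = w^k with w = e^(2*pi*i/78), and (w^k)^234 = (w^234)^k.
So S = 1 + u + u^2 + ... + u^(77) with u = w^234.
234 = 3*78 + 0, so 234 is a multiple of 78 and u = (w^78)^3 = 1.
Every one of the 78 terms equals 1: S = 78

S = 78


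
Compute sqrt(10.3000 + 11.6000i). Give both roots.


|z| = sqrt(106.09+134.56) = 15.5129
sqrt((|z|+a)/2) = sqrt((15.5129+10.3)/2) = sqrt(12.9064) = 3.5926
sqrt((|z|-a)/2) = sqrt((15.5129-10.3)/2) = sqrt(2.6064) = 1.6145

±(3.5926 + 1.6145i) i.e. 3.5926 + 1.6145i and -3.5926 - 1.6145i


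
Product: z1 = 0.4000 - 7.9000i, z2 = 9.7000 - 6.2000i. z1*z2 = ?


Real = 0.4*9.7 - (-7.9)*(-6.2) = 3.88 - 48.98 = -45.1
Imag = 0.4*(-6.2) + 9.7*(-7.9) = -2.48 - (76.63) = -79.11

-45.1000 - 79.1100i


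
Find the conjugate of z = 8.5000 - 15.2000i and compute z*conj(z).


z_bar = 8.5000 + 15.2000i
z*z_bar = 8.5^2 + (-15.2)^2 = 72.25 + 231.04 = 303.29

z_bar = 8.5000 + 15.2000i, z*z_bar = 303.29


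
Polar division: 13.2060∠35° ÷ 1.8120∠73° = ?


r = 13.2060 / 1.8120 = 7.2881
theta = 35° - 73° = -38° = 322° (mod 360)

7.2881 cis(322°)


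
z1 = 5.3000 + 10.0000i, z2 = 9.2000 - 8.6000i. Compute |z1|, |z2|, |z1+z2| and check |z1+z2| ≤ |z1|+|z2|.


|z1| = sqrt(5.3^2 + 10^2) = sqrt(128.09) = 11.3177
|z2| = sqrt(9.2^2 + (-8.6)^2) = sqrt(158.6) = 12.5936
z1+z2 = 14.5000 + 1.4000i
|z1+z2| = sqrt(212.21) = 14.5674
|z1|+|z2| = 11.3177 + 12.5936 = 23.9113

|z1+z2| = 14.5674 ≤ |z1|+|z2| = 23.9113 (verified)


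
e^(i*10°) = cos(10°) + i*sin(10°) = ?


cos(10°) = 0.9848
sin(10°) = 0.1736

e^(i*10°) = 0.9848 + 0.1736i


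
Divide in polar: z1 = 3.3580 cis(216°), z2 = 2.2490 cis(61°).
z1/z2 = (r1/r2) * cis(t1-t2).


r = 3.3580 / 2.2490 = 1.4931
theta = 216° - 61° = 155° = 155° (mod 360)

1.4931 cis(155°)


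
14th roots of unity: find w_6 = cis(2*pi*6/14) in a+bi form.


Angle = 360*6/14 = 154.2857°
a = cos(154.2857°) = -0.9010
b = sin(154.2857°) = 0.4339

-0.9010 + 0.4339i


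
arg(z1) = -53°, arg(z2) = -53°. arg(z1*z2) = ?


arg(z1*z2) = -53° - 53° = -106°
Normalized to (-180°, 180°]: -106°

-106°


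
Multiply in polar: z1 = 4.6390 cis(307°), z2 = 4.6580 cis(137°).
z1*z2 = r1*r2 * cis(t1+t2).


r = 4.6390 * 4.6580 = 21.6085
theta = 307° + 137° = 444° = 84° (mod 360)

21.6085 cis(84°)


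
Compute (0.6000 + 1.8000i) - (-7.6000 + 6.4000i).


Real: 0.6 + 7.6 = 8.2
Imag: 1.8 - 6.4 = -4.6

8.2000 - 4.6000i


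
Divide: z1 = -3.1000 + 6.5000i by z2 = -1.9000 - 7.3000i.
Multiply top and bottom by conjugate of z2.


Conjugate of z2 = -1.9000 + 7.3000i
Numerator: (-3.1000 + 6.5000i)(-1.9000 + 7.3000i) = -41.5600 - 34.9800i
Denominator: (-1.9)^2 + (-7.3)^2 = 56.9
Result = (-41.5600 - 34.9800i)/56.9

-0.7304 - 0.6148i


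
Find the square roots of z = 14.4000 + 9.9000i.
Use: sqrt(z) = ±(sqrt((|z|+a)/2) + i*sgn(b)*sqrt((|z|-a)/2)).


|z| = sqrt(207.36+98.01) = 17.4748
sqrt((|z|+a)/2) = sqrt((17.4748+14.4)/2) = sqrt(15.9374) = 3.9922
sqrt((|z|-a)/2) = sqrt((17.4748-14.4)/2) = sqrt(1.5374) = 1.2399

±(3.9922 + 1.2399i) i.e. 3.9922 + 1.2399i and -3.9922 - 1.2399i


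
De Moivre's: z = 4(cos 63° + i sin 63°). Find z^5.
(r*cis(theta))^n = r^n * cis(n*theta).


r^5 = 4^5 = 1024
n*theta = 5*63° = 315° = 315° (mod 360)
a = 1024*cos(315°) = 724.0773
b = 1024*sin(315°) = -724.0773

1024 cis(315°) = 724.0773 - 724.0773i


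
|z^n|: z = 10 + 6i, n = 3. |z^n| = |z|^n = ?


|z| = sqrt(100+36) = sqrt(136) = 11.6619
|z^3| = |z|^3 = (sqrt(136))^3 = 136*sqrt(136)

|z^3| = 136*sqrt(136) ≈ 1586.0189


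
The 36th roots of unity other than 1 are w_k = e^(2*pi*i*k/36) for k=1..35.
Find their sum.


With w = e^(2*pi*i/36), all 36 of the 36th roots of unity w^0 = 1, w, ..., w^(35) sum to 0: 1 + w + ... + w^(35) = (1 - w^36)/(1 - w) = 0 since w^36 = 1, w ≠ 1.
Removing the root 1: w + w^2 + ... + w^(35) = 0 - 1 = -1

Sum = -1


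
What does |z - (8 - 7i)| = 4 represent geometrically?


|z - z0| = r is a circle with center z0 and radius r.
Center = (8, -7), radius = 4

Circle with center (8, -7) and radius 4


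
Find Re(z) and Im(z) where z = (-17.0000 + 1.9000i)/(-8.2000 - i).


Multiply by conjugate: (-17.0000 + 1.9000i)(-8.2000 + i) / ((-8.2)^2 + (-1)^2)
Numerator real = -17*(-8.2) + 1.9*(-1) = 137.5
Numerator imag = 1.9*(-8.2) - (-17)*(-1) = -32.58
Denominator = 68.24
Re(z) = 137.5/68.24 = 2.0149
Im(z) = -32.58/68.24 = -0.4774

Re(z) = 2.0149, Im(z) = -0.4774


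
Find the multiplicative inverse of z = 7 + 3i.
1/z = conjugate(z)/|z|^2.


|z|^2 = 49+9 = 58
1/z = (7 - 3i)/58

1/z = 0.1207 - 0.0517i


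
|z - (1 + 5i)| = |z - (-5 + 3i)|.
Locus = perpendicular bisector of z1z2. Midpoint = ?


Equal distances means the locus is the perpendicular bisector of z1 and z2.
Midpoint = ((1+(-5))/2, (5+3)/2) = (-2.0000, 4.0000)

Perpendicular bisector through (-2.0000, 4.0000)


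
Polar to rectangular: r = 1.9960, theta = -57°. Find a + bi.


a = 1.9960*cos(-57°) = 1.9960*0.54464 = 1.0871
b = 1.9960*sin(-57°) = 1.9960*(-0.8387) = -1.6740

1.0871 - 1.6740i


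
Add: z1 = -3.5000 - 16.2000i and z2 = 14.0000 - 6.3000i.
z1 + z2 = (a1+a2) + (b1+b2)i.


Real: -3.5 + 14 = 10.5
Imag: -16.2 - 6.3 = -22.5

10.5000 - 22.5000i


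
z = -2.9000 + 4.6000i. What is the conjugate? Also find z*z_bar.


z_bar = -2.9000 - 4.6000i
z*z_bar = (-2.9)^2 + 4.6^2 = 8.41 + 21.16 = 29.57

z_bar = -2.9000 - 4.6000i, z*z_bar = 29.57


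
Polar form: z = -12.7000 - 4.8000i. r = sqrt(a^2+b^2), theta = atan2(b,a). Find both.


r = sqrt(161.29+23.04) = sqrt(184.33) = 13.5768
theta = atan2(-4.8, -12.7) = -159.2958 degrees

r = 13.5768, theta = -159.2958 degrees


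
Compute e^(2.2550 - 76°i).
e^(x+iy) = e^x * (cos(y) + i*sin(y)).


e^2.2550 = 9.5353
cos(-76°) = 0.24192
sin(-76°) = -0.9703
Real = 9.5353*0.24192 = 2.3068
Imag = 9.5353*(-0.9703) = -9.2521

2.3068 - 9.2521i


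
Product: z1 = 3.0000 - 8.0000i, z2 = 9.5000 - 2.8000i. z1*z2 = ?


Real = 3*9.5 - (-8)*(-2.8) = 28.5 - 22.4 = 6.1
Imag = 3*(-2.8) + 9.5*(-8) = -8.4 - (76) = -84.4

6.1000 - 84.4000i


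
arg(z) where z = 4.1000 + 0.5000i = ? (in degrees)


Re = 4.1, Im = 0.5
arg = atan2(0.5, 4.1) = 6.9530 degrees

arg(z) = 6.9530 degrees


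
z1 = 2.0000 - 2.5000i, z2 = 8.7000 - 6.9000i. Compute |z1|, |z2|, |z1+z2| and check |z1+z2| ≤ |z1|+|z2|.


|z1| = sqrt(2^2 + (-2.5)^2) = sqrt(10.25) = 3.2016
|z2| = sqrt(8.7^2 + (-6.9)^2) = sqrt(123.3) = 11.1041
z1+z2 = 10.7000 - 9.4000i
|z1+z2| = sqrt(202.85) = 14.2425
|z1|+|z2| = 3.2016 + 11.1041 = 14.3057

|z1+z2| = 14.2425 ≤ |z1|+|z2| = 14.3057 (verified)


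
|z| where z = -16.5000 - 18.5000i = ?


|z| = sqrt((-16.5)^2 + (-18.5)^2) = sqrt(272.25 + 342.25) = sqrt(614.5) = 24.7891

|z| = 24.7891


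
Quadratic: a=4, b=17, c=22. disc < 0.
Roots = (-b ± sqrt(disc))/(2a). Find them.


disc = 17^2 - 4*4*22 = 289 - 352 = -63
sqrt(|disc|) = sqrt(63) = 7.9373
Real part = -17/(2*4) = -2.1250
Imag part = 7.9373/(2*4) = 0.9922

-2.1250 ± 0.9922i


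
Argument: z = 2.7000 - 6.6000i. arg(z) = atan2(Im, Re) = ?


Re = 2.7, Im = -6.6
arg = atan2(-6.6, 2.7) = -67.7510 degrees

arg(z) = -67.7510 degrees


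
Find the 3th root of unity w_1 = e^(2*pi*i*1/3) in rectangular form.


Angle = 360*1/3 = 120°
a = cos(120°) = -0.5000
b = sin(120°) = 0.8660

-0.5000 + 0.8660i


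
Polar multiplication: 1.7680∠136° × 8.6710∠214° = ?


r = 1.7680 * 8.6710 = 15.3303
theta = 136° + 214° = 350° = 350° (mod 360)

15.3303 cis(350°)


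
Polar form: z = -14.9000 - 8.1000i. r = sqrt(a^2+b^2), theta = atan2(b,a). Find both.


r = sqrt(222.01+65.61) = sqrt(287.62) = 16.9594
theta = atan2(-8.1, -14.9) = -151.4704 degrees

r = 16.9594, theta = -151.4704 degrees


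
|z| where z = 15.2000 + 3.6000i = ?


|z| = sqrt(15.2^2 + 3.6^2) = sqrt(231.04 + 12.96) = sqrt(244) = 15.6205

|z| = 15.6205


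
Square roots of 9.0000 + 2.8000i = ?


|z| = sqrt(81+7.84) = 9.4255
sqrt((|z|+a)/2) = sqrt((9.4255+9)/2) = sqrt(9.2127) = 3.0353
sqrt((|z|-a)/2) = sqrt((9.4255-9)/2) = sqrt(0.2127) = 0.4612

±(3.0353 + 0.4612i) i.e. 3.0353 + 0.4612i and -3.0353 - 0.4612i


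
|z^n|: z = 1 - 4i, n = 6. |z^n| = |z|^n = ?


|z| = sqrt(1+16) = sqrt(17) = 4.1231
|z^6| = |z|^6 = (sqrt(17))^6 = 17^3 = 4913

|z^6| = 4913


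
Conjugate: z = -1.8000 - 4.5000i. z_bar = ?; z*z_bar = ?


z_bar = -1.8000 + 4.5000i
z*z_bar = (-1.8)^2 + (-4.5)^2 = 3.24 + 20.25 = 23.49

z_bar = -1.8000 + 4.5000i, z*z_bar = 23.49


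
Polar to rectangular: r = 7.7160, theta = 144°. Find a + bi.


a = 7.7160*cos(144°) = 7.7160*(-0.80902) = -6.2424
b = 7.7160*sin(144°) = 7.7160*0.58779 = 4.5354

-6.2424 + 4.5354i


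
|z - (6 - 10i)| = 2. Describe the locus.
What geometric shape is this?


|z - z0| = r is a circle with center z0 and radius r.
Center = (6, -10), radius = 2

Circle with center (6, -10) and radius 2


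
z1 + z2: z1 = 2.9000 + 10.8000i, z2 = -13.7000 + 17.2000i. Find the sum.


Real: 2.9 - 13.7 = -10.8
Imag: 10.8 + 17.2 = 28

-10.8000 + 28.0000i


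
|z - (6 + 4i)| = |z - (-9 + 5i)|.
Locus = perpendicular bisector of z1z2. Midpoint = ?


Equal distances means the locus is the perpendicular bisector of z1 and z2.
Midpoint = ((6+(-9))/2, (4+5)/2) = (-1.5000, 4.5000)

Perpendicular bisector through (-1.5000, 4.5000)


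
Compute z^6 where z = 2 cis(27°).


r^6 = 2^6 = 64
n*theta = 6*27° = 162° = 162° (mod 360)
a = 64*cos(162°) = -60.8676
b = 64*sin(162°) = 19.7771

64 cis(162°) = -60.8676 + 19.7771i


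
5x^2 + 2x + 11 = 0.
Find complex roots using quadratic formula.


disc = 2^2 - 4*5*11 = 4 - 220 = -216
sqrt(|disc|) = sqrt(216) = 14.6969
Real part = -2/(2*5) = -0.2000
Imag part = 14.6969/(2*5) = 1.4697

-0.2000 ± 1.4697i


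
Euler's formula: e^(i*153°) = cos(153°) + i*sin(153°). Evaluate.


cos(153°) = -0.8910
sin(153°) = 0.4540

e^(i*153°) = -0.8910 + 0.4540i


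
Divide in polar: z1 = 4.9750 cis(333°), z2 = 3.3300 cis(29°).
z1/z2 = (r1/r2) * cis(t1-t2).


r = 4.9750 / 3.3300 = 1.4940
theta = 333° - 29° = 304° = 304° (mod 360)

1.4940 cis(304°)


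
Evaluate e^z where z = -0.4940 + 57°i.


e^-0.4940 = 0.61018
cos(57°) = 0.5446
sin(57°) = 0.83867
Real = 0.61018*0.5446 = 0.3323
Imag = 0.61018*0.83867 = 0.5117

0.3323 + 0.5117i


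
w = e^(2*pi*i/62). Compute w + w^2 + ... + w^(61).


With w = e^(2*pi*i/62), all 62 of the 62th roots of unity w^0 = 1, w, ..., w^(61) sum to 0: 1 + w + ... + w^(61) = (1 - w^62)/(1 - w) = 0 since w^62 = 1, w ≠ 1.
Removing the root 1: w + w^2 + ... + w^(61) = 0 - 1 = -1

Sum = -1


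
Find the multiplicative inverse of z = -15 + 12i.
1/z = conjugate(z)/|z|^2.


|z|^2 = 225+144 = 369
1/z = (-15 - 12i)/369

1/z = -0.0407 - 0.0325i


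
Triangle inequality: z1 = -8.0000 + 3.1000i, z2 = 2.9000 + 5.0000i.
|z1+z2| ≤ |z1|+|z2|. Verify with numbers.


|z1| = sqrt((-8)^2 + 3.1^2) = sqrt(73.61) = 8.5796
|z2| = sqrt(2.9^2 + 5^2) = sqrt(33.41) = 5.7801
z1+z2 = -5.1000 + 8.1000i
|z1+z2| = sqrt(91.62) = 9.5718
|z1|+|z2| = 8.5796 + 5.7801 = 14.3597

|z1+z2| = 9.5718 ≤ |z1|+|z2| = 14.3597 (verified)


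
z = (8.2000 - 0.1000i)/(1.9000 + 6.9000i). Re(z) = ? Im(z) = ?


Multiply by conjugate: (8.2000 - 0.1000i)(1.9000 - 6.9000i) / (1.9^2 + 6.9^2)
Numerator real = 8.2*1.9 - (0.1)*6.9 = 14.89
Numerator imag = -0.1*1.9 - 8.2*6.9 = -56.77
Denominator = 51.22
Re(z) = 14.89/51.22 = 0.2907
Im(z) = -56.77/51.22 = -1.1084

Re(z) = 0.2907, Im(z) = -1.1084


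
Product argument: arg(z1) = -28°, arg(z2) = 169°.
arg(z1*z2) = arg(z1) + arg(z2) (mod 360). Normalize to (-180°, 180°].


arg(z1*z2) = -28° + 169° = 141°
Normalized to (-180°, 180°]: 141°

141°


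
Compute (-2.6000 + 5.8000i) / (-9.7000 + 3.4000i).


Conjugate of z2 = -9.7000 - 3.4000i
Numerator: (-2.6000 + 5.8000i)(-9.7000 - 3.4000i) = 44.9400 - 47.4200i
Denominator: (-9.7)^2 + 3.4^2 = 105.65
Result = (44.9400 - 47.4200i)/105.65

0.4254 - 0.4488i


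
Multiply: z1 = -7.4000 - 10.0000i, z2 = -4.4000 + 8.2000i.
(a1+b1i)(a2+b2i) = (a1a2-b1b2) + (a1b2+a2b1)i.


Real = -7.4*(-4.4) - (-10)*8.2 = 32.56 - (-82) = 114.56
Imag = -7.4*8.2 - (4.4)*(-10) = -60.68 + 44 = -16.68

114.5600 - 16.6800i


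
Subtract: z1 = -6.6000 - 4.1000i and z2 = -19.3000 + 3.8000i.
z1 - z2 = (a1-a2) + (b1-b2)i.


Real: -6.6 + 19.3 = 12.7
Imag: -4.1 - 3.8 = -7.9

12.7000 - 7.9000i


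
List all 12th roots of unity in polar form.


The 12th roots of unity are cis(360k/12°) for k=0..11
Angle step = 360/12 = 30°
Primitive root: cis(30°)
Primitive root = 0.8660 + 0.5000i

12 roots at angles: 0°, 30°, 60°, 90°, 120°, 150°, 180°, 210°, 240°, 270°, 300°, 330°


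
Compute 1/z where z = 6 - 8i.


|z|^2 = 36+64 = 100
1/z = (6 + 8i)/100

1/z = 0.0600 + 0.0800i


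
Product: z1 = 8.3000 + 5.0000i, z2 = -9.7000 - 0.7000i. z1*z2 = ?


Real = 8.3*(-9.7) - 5*(-0.7) = -80.51 - (-3.5) = -77.01
Imag = 8.3*(-0.7) - (9.7)*5 = -5.81 - (48.5) = -54.31

-77.0100 - 54.3100i


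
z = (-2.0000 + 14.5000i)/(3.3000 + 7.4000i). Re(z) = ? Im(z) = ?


Multiply by conjugate: (-2.0000 + 14.5000i)(3.3000 - 7.4000i) / (3.3^2 + 7.4^2)
Numerator real = -2*3.3 + 14.5*7.4 = 100.7
Numerator imag = 14.5*3.3 - (-2)*7.4 = 62.65
Denominator = 65.65
Re(z) = 100.7/65.65 = 1.5339
Im(z) = 62.65/65.65 = 0.9543

Re(z) = 1.5339, Im(z) = 0.9543


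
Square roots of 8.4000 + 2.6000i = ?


|z| = sqrt(70.56+6.76) = 8.7932
sqrt((|z|+a)/2) = sqrt((8.7932+8.4)/2) = sqrt(8.5966) = 2.9320
sqrt((|z|-a)/2) = sqrt((8.7932-8.4)/2) = sqrt(0.1966) = 0.4434

±(2.9320 + 0.4434i) i.e. 2.9320 + 0.4434i and -2.9320 - 0.4434i


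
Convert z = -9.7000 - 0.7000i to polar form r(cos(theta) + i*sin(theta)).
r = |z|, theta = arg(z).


r = sqrt(94.09+0.49) = sqrt(94.58) = 9.7252
theta = atan2(-0.7, -9.7) = -175.8724 degrees

r = 9.7252, theta = -175.8724 degrees


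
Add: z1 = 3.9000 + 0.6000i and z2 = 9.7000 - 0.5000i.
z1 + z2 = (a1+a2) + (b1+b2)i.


Real: 3.9 + 9.7 = 13.6
Imag: 0.6 - 0.5 = 0.1

13.6000 + 0.1000i


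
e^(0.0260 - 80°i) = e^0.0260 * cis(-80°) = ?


e^0.0260 = 1.0263
cos(-80°) = 0.1736
sin(-80°) = -0.9848
Real = 1.0263*0.1736 = 0.1782
Imag = 1.0263*(-0.9848) = -1.0107

0.1782 - 1.0107i


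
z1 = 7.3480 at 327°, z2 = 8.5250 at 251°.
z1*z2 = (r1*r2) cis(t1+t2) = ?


r = 7.3480 * 8.5250 = 62.6417
theta = 327° + 251° = 578° = 218° (mod 360)

62.6417 cis(218°)


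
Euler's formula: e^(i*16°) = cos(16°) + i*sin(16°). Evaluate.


cos(16°) = 0.9613
sin(16°) = 0.2756

e^(i*16°) = 0.9613 + 0.2756i


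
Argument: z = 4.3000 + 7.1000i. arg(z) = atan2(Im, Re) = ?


Re = 4.3, Im = 7.1
arg = atan2(7.1, 4.3) = 58.7995 degrees

arg(z) = 58.7995 degrees


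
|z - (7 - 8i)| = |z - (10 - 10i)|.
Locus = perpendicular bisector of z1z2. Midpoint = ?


Equal distances means the locus is the perpendicular bisector of z1 and z2.
Midpoint = ((7+10)/2, (-8+(-10))/2) = (8.5000, -9.0000)

Perpendicular bisector through (8.5000, -9.0000)


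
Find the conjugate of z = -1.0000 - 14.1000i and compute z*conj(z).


z_bar = -1.0000 + 14.1000i
z*z_bar = (-1)^2 + (-14.1)^2 = 1 + 198.81 = 199.81

z_bar = -1.0000 + 14.1000i, z*z_bar = 199.81


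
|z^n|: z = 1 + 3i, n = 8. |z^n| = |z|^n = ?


|z| = sqrt(1+9) = sqrt(10) = 3.1623
|z^8| = |z|^8 = (sqrt(10))^8 = 10^4 = 10000

|z^8| = 10000


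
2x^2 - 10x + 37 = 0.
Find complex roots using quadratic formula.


disc = (-10)^2 - 4*2*37 = 100 - 296 = -196
sqrt(|disc|) = sqrt(196) = 14.0000
Real part = 10/(2*2) = 2.5000
Imag part = 14.0000/(2*2) = 3.5000

2.5000 ± 3.5000i


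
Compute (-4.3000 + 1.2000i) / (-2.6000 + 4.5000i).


Conjugate of z2 = -2.6000 - 4.5000i
Numerator: (-4.3000 + 1.2000i)(-2.6000 - 4.5000i) = 16.5800 + 16.2300i
Denominator: (-2.6)^2 + 4.5^2 = 27.01
Result = (16.5800 + 16.2300i)/27.01

0.6138 + 0.6009i


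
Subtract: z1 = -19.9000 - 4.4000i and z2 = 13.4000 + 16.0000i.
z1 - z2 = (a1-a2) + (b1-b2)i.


Real: -19.9 - 13.4 = -33.3
Imag: -4.4 - 16 = -20.4

-33.3000 - 20.4000i


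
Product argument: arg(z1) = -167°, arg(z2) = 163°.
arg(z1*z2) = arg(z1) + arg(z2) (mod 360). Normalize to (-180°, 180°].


arg(z1*z2) = -167° + 163° = -4°
Normalized to (-180°, 180°]: -4°

-4°


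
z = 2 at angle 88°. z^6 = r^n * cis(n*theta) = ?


r^6 = 2^6 = 64
n*theta = 6*88° = 528° = 168° (mod 360)
a = 64*cos(168°) = -62.6014
b = 64*sin(168°) = 13.3063

64 cis(168°) = -62.6014 + 13.3063i


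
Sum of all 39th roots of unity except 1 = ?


With w = e^(2*pi*i/39), all 39 of the 39th roots of unity w^0 = 1, w, ..., w^(38) sum to 0: 1 + w + ... + w^(38) = (1 - w^39)/(1 - w) = 0 since w^39 = 1, w ≠ 1.
Removing the root 1: w + w^2 + ... + w^(38) = 0 - 1 = -1

Sum = -1


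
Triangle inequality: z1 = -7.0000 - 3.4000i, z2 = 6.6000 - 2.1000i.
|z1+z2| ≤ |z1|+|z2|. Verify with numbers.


|z1| = sqrt((-7)^2 + (-3.4)^2) = sqrt(60.56) = 7.7820
|z2| = sqrt(6.6^2 + (-2.1)^2) = sqrt(47.97) = 6.9260
z1+z2 = -0.4000 - 5.5000i
|z1+z2| = sqrt(30.41) = 5.5145
|z1|+|z2| = 7.7820 + 6.9260 = 14.7080

|z1+z2| = 5.5145 ≤ |z1|+|z2| = 14.7080 (verified)


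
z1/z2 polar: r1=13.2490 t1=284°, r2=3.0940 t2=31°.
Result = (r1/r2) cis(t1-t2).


r = 13.2490 / 3.0940 = 4.2822
theta = 284° - 31° = 253° = 253° (mod 360)

4.2822 cis(253°)


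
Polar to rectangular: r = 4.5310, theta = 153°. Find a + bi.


a = 4.5310*cos(153°) = 4.5310*(-0.89101) = -4.0372
b = 4.5310*sin(153°) = 4.5310*0.45399 = 2.0570

-4.0372 + 2.0570i


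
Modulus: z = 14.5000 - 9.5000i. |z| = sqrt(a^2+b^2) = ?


|z| = sqrt(14.5^2 + (-9.5)^2) = sqrt(210.25 + 90.25) = sqrt(300.5) = 17.3349

|z| = 17.3349


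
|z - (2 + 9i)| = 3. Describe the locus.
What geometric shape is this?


|z - z0| = r is a circle with center z0 and radius r.
Center = (2, 9), radius = 3

Circle with center (2, 9) and radius 3


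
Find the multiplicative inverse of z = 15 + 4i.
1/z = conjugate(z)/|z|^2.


|z|^2 = 225+16 = 241
1/z = (15 - 4i)/241

1/z = 0.0622 - 0.0166i


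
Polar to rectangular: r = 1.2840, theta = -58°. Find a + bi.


a = 1.2840*cos(-58°) = 1.2840*0.5299 = 0.6804
b = 1.2840*sin(-58°) = 1.2840*(-0.84805) = -1.0889

0.6804 - 1.0889i


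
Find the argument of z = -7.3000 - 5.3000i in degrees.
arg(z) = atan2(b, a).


Re = -7.3, Im = -5.3
arg = atan2(-5.3, -7.3) = -144.0193 degrees

arg(z) = -144.0193 degrees


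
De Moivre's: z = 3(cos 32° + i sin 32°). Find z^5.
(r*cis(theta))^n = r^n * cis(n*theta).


r^5 = 3^5 = 243
n*theta = 5*32° = 160° = 160° (mod 360)
a = 243*cos(160°) = -228.3453
b = 243*sin(160°) = 83.1109

243 cis(160°) = -228.3453 + 83.1109i


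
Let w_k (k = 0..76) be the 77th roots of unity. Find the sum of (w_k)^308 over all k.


The roots are w_k = w^k with w = e^(2*pi*i/77), and (w^k)^308 = (w^308)^k.
So S = 1 + u + u^2 + ... + u^(76) with u = w^308.
308 = 4*77 + 0, so 308 is a multiple of 77 and u = (w^77)^4 = 1.
Every one of the 77 terms equals 1: S = 77

S = 77


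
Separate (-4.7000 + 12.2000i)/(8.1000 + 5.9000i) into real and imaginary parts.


Multiply by conjugate: (-4.7000 + 12.2000i)(8.1000 - 5.9000i) / (8.1^2 + 5.9^2)
Numerator real = -4.7*8.1 + 12.2*5.9 = 33.91
Numerator imag = 12.2*8.1 - (-4.7)*5.9 = 126.55
Denominator = 100.42
Re(z) = 33.91/100.42 = 0.3377
Im(z) = 126.55/100.42 = 1.2602

Re(z) = 0.3377, Im(z) = 1.2602


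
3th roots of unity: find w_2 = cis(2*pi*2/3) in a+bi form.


Angle = 360*2/3 = 240°
a = cos(240°) = -0.5000
b = sin(240°) = -0.8660

-0.5000 - 0.8660i
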